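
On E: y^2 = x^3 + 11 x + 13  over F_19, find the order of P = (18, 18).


Compute successive multiples of P until we hit O:
  1P = (18, 18)
  2P = (13, 4)
  3P = (8, 10)
  4P = (2, 10)
  5P = (4, 8)
  6P = (1, 5)
  7P = (9, 9)
  8P = (12, 7)
  ... (continuing to 22P)
  22P = O

ord(P) = 22


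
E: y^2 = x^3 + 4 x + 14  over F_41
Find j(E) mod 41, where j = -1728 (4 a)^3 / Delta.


Delta = -16(4 a^3 + 27 b^2) mod 41 = 38
-1728 * (4 a)^3 = -1728 * (4*4)^3 mod 41 = 24
j = 24 * 38^(-1) mod 41 = 33

j = 33 (mod 41)


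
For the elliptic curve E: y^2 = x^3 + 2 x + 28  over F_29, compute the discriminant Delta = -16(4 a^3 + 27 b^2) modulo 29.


4 a^3 + 27 b^2 = 4*2^3 + 27*28^2 = 32 + 21168 = 21200
Delta = -16 * (21200) = -339200
Delta mod 29 = 13

Delta = 13 (mod 29)


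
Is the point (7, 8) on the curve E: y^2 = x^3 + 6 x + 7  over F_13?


Check whether y^2 = x^3 + 6 x + 7 (mod 13) for (x, y) = (7, 8).
LHS: y^2 = 8^2 mod 13 = 12
RHS: x^3 + 6 x + 7 = 7^3 + 6*7 + 7 mod 13 = 2
LHS != RHS

No, not on the curve


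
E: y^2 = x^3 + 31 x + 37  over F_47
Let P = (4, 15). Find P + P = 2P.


Doubling: s = (3 x1^2 + a) / (2 y1)
s = (3*4^2 + 31) / (2*15) mod 47 = 23
x3 = s^2 - 2 x1 mod 47 = 23^2 - 2*4 = 4
y3 = s (x1 - x3) - y1 mod 47 = 23 * (4 - 4) - 15 = 32

2P = (4, 32)


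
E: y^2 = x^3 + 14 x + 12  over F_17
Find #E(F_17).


For each x in F_17, count y with y^2 = x^3 + 14 x + 12 mod 17:
  x = 3: RHS = 13, y in [8, 9]  -> 2 point(s)
  x = 4: RHS = 13, y in [8, 9]  -> 2 point(s)
  x = 9: RHS = 0, y in [0]  -> 1 point(s)
  x = 10: RHS = 13, y in [8, 9]  -> 2 point(s)
  x = 11: RHS = 1, y in [1, 16]  -> 2 point(s)
  x = 12: RHS = 4, y in [2, 15]  -> 2 point(s)
Affine points: 11. Add the point at infinity: total = 12.

#E(F_17) = 12


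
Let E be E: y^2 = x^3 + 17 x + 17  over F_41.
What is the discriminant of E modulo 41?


4 a^3 + 27 b^2 = 4*17^3 + 27*17^2 = 19652 + 7803 = 27455
Delta = -16 * (27455) = -439280
Delta mod 41 = 35

Delta = 35 (mod 41)


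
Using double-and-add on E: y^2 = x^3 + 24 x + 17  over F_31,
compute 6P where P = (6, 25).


k = 6 = 110_2 (binary, LSB first: 011)
Double-and-add from P = (6, 25):
  bit 0 = 0: acc unchanged = O
  bit 1 = 1: acc = O + (16, 23) = (16, 23)
  bit 2 = 1: acc = (16, 23) + (8, 15) = (8, 16)

6P = (8, 16)


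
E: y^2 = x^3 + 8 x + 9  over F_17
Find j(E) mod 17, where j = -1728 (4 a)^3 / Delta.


Delta = -16(4 a^3 + 27 b^2) mod 17 = 2
-1728 * (4 a)^3 = -1728 * (4*8)^3 mod 17 = 3
j = 3 * 2^(-1) mod 17 = 10

j = 10 (mod 17)


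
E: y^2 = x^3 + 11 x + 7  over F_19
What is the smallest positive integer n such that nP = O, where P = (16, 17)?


Compute successive multiples of P until we hit O:
  1P = (16, 17)
  2P = (6, 2)
  3P = (4, 1)
  4P = (5, 4)
  5P = (14, 13)
  6P = (12, 10)
  7P = (0, 11)
  8P = (7, 3)
  ... (continuing to 18P)
  18P = O

ord(P) = 18


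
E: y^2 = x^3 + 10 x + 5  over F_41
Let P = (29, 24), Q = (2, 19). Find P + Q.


P != Q, so use the chord formula.
s = (y2 - y1) / (x2 - x1) = (36) / (14) mod 41 = 26
x3 = s^2 - x1 - x2 mod 41 = 26^2 - 29 - 2 = 30
y3 = s (x1 - x3) - y1 mod 41 = 26 * (29 - 30) - 24 = 32

P + Q = (30, 32)


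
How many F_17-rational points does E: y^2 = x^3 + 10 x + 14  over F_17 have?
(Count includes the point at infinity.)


For each x in F_17, count y with y^2 = x^3 + 10 x + 14 mod 17:
  x = 1: RHS = 8, y in [5, 12]  -> 2 point(s)
  x = 2: RHS = 8, y in [5, 12]  -> 2 point(s)
  x = 4: RHS = 16, y in [4, 13]  -> 2 point(s)
  x = 5: RHS = 2, y in [6, 11]  -> 2 point(s)
  x = 6: RHS = 1, y in [1, 16]  -> 2 point(s)
  x = 7: RHS = 2, y in [6, 11]  -> 2 point(s)
  x = 9: RHS = 0, y in [0]  -> 1 point(s)
  x = 10: RHS = 9, y in [3, 14]  -> 2 point(s)
  x = 12: RHS = 9, y in [3, 14]  -> 2 point(s)
  x = 14: RHS = 8, y in [5, 12]  -> 2 point(s)
Affine points: 19. Add the point at infinity: total = 20.

#E(F_17) = 20


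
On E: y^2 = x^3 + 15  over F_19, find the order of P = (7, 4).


Compute successive multiples of P until we hit O:
  1P = (7, 4)
  2P = (14, 17)
  3P = (3, 17)
  4P = (16, 11)
  5P = (2, 2)
  6P = (17, 11)
  7P = (1, 4)
  8P = (11, 15)
  ... (continuing to 19P)
  19P = O

ord(P) = 19


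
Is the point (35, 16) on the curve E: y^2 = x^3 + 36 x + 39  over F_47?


Check whether y^2 = x^3 + 36 x + 39 (mod 47) for (x, y) = (35, 16).
LHS: y^2 = 16^2 mod 47 = 21
RHS: x^3 + 36 x + 39 = 35^3 + 36*35 + 39 mod 47 = 41
LHS != RHS

No, not on the curve


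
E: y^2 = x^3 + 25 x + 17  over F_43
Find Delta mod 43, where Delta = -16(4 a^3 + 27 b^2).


4 a^3 + 27 b^2 = 4*25^3 + 27*17^2 = 62500 + 7803 = 70303
Delta = -16 * (70303) = -1124848
Delta mod 43 = 32

Delta = 32 (mod 43)


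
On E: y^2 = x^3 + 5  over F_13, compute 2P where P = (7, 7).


k = 2 = 10_2 (binary, LSB first: 01)
Double-and-add from P = (7, 7):
  bit 0 = 0: acc unchanged = O
  bit 1 = 1: acc = O + (2, 0) = (2, 0)

2P = (2, 0)


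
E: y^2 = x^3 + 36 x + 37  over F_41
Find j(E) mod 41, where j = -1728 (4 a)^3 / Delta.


Delta = -16(4 a^3 + 27 b^2) mod 41 = 22
-1728 * (4 a)^3 = -1728 * (4*36)^3 mod 41 = 30
j = 30 * 22^(-1) mod 41 = 20

j = 20 (mod 41)


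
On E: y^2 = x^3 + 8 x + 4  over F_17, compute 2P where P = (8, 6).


Doubling: s = (3 x1^2 + a) / (2 y1)
s = (3*8^2 + 8) / (2*6) mod 17 = 11
x3 = s^2 - 2 x1 mod 17 = 11^2 - 2*8 = 3
y3 = s (x1 - x3) - y1 mod 17 = 11 * (8 - 3) - 6 = 15

2P = (3, 15)


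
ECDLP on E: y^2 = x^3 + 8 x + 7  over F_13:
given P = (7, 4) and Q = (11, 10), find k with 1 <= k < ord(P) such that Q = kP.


Enumerate multiples of P until we hit Q = (11, 10):
  1P = (7, 4)
  2P = (11, 3)
  3P = (4, 5)
  4P = (5, 4)
  5P = (1, 9)
  6P = (1, 4)
  7P = (5, 9)
  8P = (4, 8)
  9P = (11, 10)
Match found at i = 9.

k = 9


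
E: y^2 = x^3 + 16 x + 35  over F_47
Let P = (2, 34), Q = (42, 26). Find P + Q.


P != Q, so use the chord formula.
s = (y2 - y1) / (x2 - x1) = (39) / (40) mod 47 = 28
x3 = s^2 - x1 - x2 mod 47 = 28^2 - 2 - 42 = 35
y3 = s (x1 - x3) - y1 mod 47 = 28 * (2 - 35) - 34 = 29

P + Q = (35, 29)


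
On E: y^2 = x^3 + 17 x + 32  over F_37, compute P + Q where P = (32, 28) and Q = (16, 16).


P != Q, so use the chord formula.
s = (y2 - y1) / (x2 - x1) = (25) / (21) mod 37 = 10
x3 = s^2 - x1 - x2 mod 37 = 10^2 - 32 - 16 = 15
y3 = s (x1 - x3) - y1 mod 37 = 10 * (32 - 15) - 28 = 31

P + Q = (15, 31)


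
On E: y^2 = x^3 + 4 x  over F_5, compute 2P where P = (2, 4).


Doubling: s = (3 x1^2 + a) / (2 y1)
s = (3*2^2 + 4) / (2*4) mod 5 = 2
x3 = s^2 - 2 x1 mod 5 = 2^2 - 2*2 = 0
y3 = s (x1 - x3) - y1 mod 5 = 2 * (2 - 0) - 4 = 0

2P = (0, 0)


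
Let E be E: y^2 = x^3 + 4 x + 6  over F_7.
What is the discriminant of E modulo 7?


4 a^3 + 27 b^2 = 4*4^3 + 27*6^2 = 256 + 972 = 1228
Delta = -16 * (1228) = -19648
Delta mod 7 = 1

Delta = 1 (mod 7)


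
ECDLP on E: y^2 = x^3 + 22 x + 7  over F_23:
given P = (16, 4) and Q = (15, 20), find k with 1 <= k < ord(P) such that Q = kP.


Enumerate multiples of P until we hit Q = (15, 20):
  1P = (16, 4)
  2P = (15, 20)
Match found at i = 2.

k = 2


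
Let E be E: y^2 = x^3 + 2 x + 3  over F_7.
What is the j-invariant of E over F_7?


Delta = -16(4 a^3 + 27 b^2) mod 7 = 3
-1728 * (4 a)^3 = -1728 * (4*2)^3 mod 7 = 1
j = 1 * 3^(-1) mod 7 = 5

j = 5 (mod 7)


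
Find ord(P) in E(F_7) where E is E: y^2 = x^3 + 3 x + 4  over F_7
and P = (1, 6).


Compute successive multiples of P until we hit O:
  1P = (1, 6)
  2P = (0, 5)
  3P = (0, 2)
  4P = (1, 1)
  5P = O

ord(P) = 5


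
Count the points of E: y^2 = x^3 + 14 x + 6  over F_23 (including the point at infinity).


For each x in F_23, count y with y^2 = x^3 + 14 x + 6 mod 23:
  x = 0: RHS = 6, y in [11, 12]  -> 2 point(s)
  x = 3: RHS = 6, y in [11, 12]  -> 2 point(s)
  x = 8: RHS = 9, y in [3, 20]  -> 2 point(s)
  x = 12: RHS = 16, y in [4, 19]  -> 2 point(s)
  x = 13: RHS = 16, y in [4, 19]  -> 2 point(s)
  x = 14: RHS = 2, y in [5, 18]  -> 2 point(s)
  x = 15: RHS = 3, y in [7, 16]  -> 2 point(s)
  x = 16: RHS = 2, y in [5, 18]  -> 2 point(s)
  x = 18: RHS = 18, y in [8, 15]  -> 2 point(s)
  x = 19: RHS = 1, y in [1, 22]  -> 2 point(s)
  x = 20: RHS = 6, y in [11, 12]  -> 2 point(s)
  x = 21: RHS = 16, y in [4, 19]  -> 2 point(s)
Affine points: 24. Add the point at infinity: total = 25.

#E(F_23) = 25


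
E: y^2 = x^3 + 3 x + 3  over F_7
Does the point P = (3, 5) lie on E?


Check whether y^2 = x^3 + 3 x + 3 (mod 7) for (x, y) = (3, 5).
LHS: y^2 = 5^2 mod 7 = 4
RHS: x^3 + 3 x + 3 = 3^3 + 3*3 + 3 mod 7 = 4
LHS = RHS

Yes, on the curve


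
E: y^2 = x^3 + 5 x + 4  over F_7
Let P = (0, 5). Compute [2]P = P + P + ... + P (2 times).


k = 2 = 10_2 (binary, LSB first: 01)
Double-and-add from P = (0, 5):
  bit 0 = 0: acc unchanged = O
  bit 1 = 1: acc = O + (2, 1) = (2, 1)

2P = (2, 1)


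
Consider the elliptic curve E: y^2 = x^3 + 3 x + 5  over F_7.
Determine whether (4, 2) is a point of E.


Check whether y^2 = x^3 + 3 x + 5 (mod 7) for (x, y) = (4, 2).
LHS: y^2 = 2^2 mod 7 = 4
RHS: x^3 + 3 x + 5 = 4^3 + 3*4 + 5 mod 7 = 4
LHS = RHS

Yes, on the curve


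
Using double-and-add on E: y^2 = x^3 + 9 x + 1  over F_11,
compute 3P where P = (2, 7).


k = 3 = 11_2 (binary, LSB first: 11)
Double-and-add from P = (2, 7):
  bit 0 = 1: acc = O + (2, 7) = (2, 7)
  bit 1 = 1: acc = (2, 7) + (1, 0) = (2, 4)

3P = (2, 4)


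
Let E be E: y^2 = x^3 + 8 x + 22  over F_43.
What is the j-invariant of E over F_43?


Delta = -16(4 a^3 + 27 b^2) mod 43 = 19
-1728 * (4 a)^3 = -1728 * (4*8)^3 mod 43 = 27
j = 27 * 19^(-1) mod 43 = 15

j = 15 (mod 43)


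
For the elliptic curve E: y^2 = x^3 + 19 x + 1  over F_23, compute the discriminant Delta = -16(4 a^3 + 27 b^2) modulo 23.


4 a^3 + 27 b^2 = 4*19^3 + 27*1^2 = 27436 + 27 = 27463
Delta = -16 * (27463) = -439408
Delta mod 23 = 7

Delta = 7 (mod 23)


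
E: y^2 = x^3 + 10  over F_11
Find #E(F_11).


For each x in F_11, count y with y^2 = x^3 + 0 x + 10 mod 11:
  x = 1: RHS = 0, y in [0]  -> 1 point(s)
  x = 3: RHS = 4, y in [2, 9]  -> 2 point(s)
  x = 5: RHS = 3, y in [5, 6]  -> 2 point(s)
  x = 7: RHS = 1, y in [1, 10]  -> 2 point(s)
  x = 8: RHS = 5, y in [4, 7]  -> 2 point(s)
  x = 10: RHS = 9, y in [3, 8]  -> 2 point(s)
Affine points: 11. Add the point at infinity: total = 12.

#E(F_11) = 12


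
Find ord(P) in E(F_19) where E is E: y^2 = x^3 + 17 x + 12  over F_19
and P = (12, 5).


Compute successive multiples of P until we hit O:
  1P = (12, 5)
  2P = (1, 12)
  3P = (13, 6)
  4P = (14, 12)
  5P = (10, 2)
  6P = (4, 7)
  7P = (9, 18)
  8P = (2, 15)
  ... (continuing to 19P)
  19P = O

ord(P) = 19


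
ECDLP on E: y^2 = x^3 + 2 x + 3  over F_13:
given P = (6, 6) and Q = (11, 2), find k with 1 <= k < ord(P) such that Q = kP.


Enumerate multiples of P until we hit Q = (11, 2):
  1P = (6, 6)
  2P = (11, 11)
  3P = (10, 3)
  4P = (0, 9)
  5P = (4, 6)
  6P = (3, 7)
  7P = (7, 3)
  8P = (9, 3)
  9P = (12, 0)
  10P = (9, 10)
  11P = (7, 10)
  12P = (3, 6)
  13P = (4, 7)
  14P = (0, 4)
  15P = (10, 10)
  16P = (11, 2)
Match found at i = 16.

k = 16


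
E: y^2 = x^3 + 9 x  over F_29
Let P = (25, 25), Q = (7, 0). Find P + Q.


P != Q, so use the chord formula.
s = (y2 - y1) / (x2 - x1) = (4) / (11) mod 29 = 3
x3 = s^2 - x1 - x2 mod 29 = 3^2 - 25 - 7 = 6
y3 = s (x1 - x3) - y1 mod 29 = 3 * (25 - 6) - 25 = 3

P + Q = (6, 3)


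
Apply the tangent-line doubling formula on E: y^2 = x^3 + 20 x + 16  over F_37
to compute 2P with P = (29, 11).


Doubling: s = (3 x1^2 + a) / (2 y1)
s = (3*29^2 + 20) / (2*11) mod 37 = 13
x3 = s^2 - 2 x1 mod 37 = 13^2 - 2*29 = 0
y3 = s (x1 - x3) - y1 mod 37 = 13 * (29 - 0) - 11 = 33

2P = (0, 33)


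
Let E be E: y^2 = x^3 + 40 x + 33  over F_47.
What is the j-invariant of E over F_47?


Delta = -16(4 a^3 + 27 b^2) mod 47 = 25
-1728 * (4 a)^3 = -1728 * (4*40)^3 mod 47 = 14
j = 14 * 25^(-1) mod 47 = 25

j = 25 (mod 47)


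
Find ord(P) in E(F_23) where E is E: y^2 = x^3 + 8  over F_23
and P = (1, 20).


Compute successive multiples of P until we hit O:
  1P = (1, 20)
  2P = (4, 16)
  3P = (7, 11)
  4P = (0, 13)
  5P = (2, 19)
  6P = (21, 0)
  7P = (2, 4)
  8P = (0, 10)
  ... (continuing to 12P)
  12P = O

ord(P) = 12


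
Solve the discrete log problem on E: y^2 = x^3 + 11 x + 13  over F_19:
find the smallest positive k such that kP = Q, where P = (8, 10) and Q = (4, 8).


Enumerate multiples of P until we hit Q = (4, 8):
  1P = (8, 10)
  2P = (1, 5)
  3P = (14, 2)
  4P = (3, 15)
  5P = (9, 10)
  6P = (2, 9)
  7P = (18, 1)
  8P = (13, 4)
  9P = (4, 8)
Match found at i = 9.

k = 9


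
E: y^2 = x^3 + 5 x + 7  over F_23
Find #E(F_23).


For each x in F_23, count y with y^2 = x^3 + 5 x + 7 mod 23:
  x = 1: RHS = 13, y in [6, 17]  -> 2 point(s)
  x = 2: RHS = 2, y in [5, 18]  -> 2 point(s)
  x = 3: RHS = 3, y in [7, 16]  -> 2 point(s)
  x = 6: RHS = 0, y in [0]  -> 1 point(s)
  x = 11: RHS = 13, y in [6, 17]  -> 2 point(s)
  x = 12: RHS = 1, y in [1, 22]  -> 2 point(s)
  x = 18: RHS = 18, y in [8, 15]  -> 2 point(s)
  x = 21: RHS = 12, y in [9, 14]  -> 2 point(s)
  x = 22: RHS = 1, y in [1, 22]  -> 2 point(s)
Affine points: 17. Add the point at infinity: total = 18.

#E(F_23) = 18


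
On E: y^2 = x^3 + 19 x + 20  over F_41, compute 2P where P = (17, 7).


Doubling: s = (3 x1^2 + a) / (2 y1)
s = (3*17^2 + 19) / (2*7) mod 41 = 34
x3 = s^2 - 2 x1 mod 41 = 34^2 - 2*17 = 15
y3 = s (x1 - x3) - y1 mod 41 = 34 * (17 - 15) - 7 = 20

2P = (15, 20)


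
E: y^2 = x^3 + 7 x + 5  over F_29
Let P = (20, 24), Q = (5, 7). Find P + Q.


P != Q, so use the chord formula.
s = (y2 - y1) / (x2 - x1) = (12) / (14) mod 29 = 5
x3 = s^2 - x1 - x2 mod 29 = 5^2 - 20 - 5 = 0
y3 = s (x1 - x3) - y1 mod 29 = 5 * (20 - 0) - 24 = 18

P + Q = (0, 18)


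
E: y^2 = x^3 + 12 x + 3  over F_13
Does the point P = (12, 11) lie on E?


Check whether y^2 = x^3 + 12 x + 3 (mod 13) for (x, y) = (12, 11).
LHS: y^2 = 11^2 mod 13 = 4
RHS: x^3 + 12 x + 3 = 12^3 + 12*12 + 3 mod 13 = 3
LHS != RHS

No, not on the curve


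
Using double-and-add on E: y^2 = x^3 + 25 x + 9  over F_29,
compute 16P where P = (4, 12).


k = 16 = 10000_2 (binary, LSB first: 00001)
Double-and-add from P = (4, 12):
  bit 0 = 0: acc unchanged = O
  bit 1 = 0: acc unchanged = O
  bit 2 = 0: acc unchanged = O
  bit 3 = 0: acc unchanged = O
  bit 4 = 1: acc = O + (7, 11) = (7, 11)

16P = (7, 11)


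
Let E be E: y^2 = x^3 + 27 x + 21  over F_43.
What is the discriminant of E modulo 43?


4 a^3 + 27 b^2 = 4*27^3 + 27*21^2 = 78732 + 11907 = 90639
Delta = -16 * (90639) = -1450224
Delta mod 43 = 37

Delta = 37 (mod 43)


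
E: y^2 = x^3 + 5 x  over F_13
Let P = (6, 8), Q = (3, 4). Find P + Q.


P != Q, so use the chord formula.
s = (y2 - y1) / (x2 - x1) = (9) / (10) mod 13 = 10
x3 = s^2 - x1 - x2 mod 13 = 10^2 - 6 - 3 = 0
y3 = s (x1 - x3) - y1 mod 13 = 10 * (6 - 0) - 8 = 0

P + Q = (0, 0)


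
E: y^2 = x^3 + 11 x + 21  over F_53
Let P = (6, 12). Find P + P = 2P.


Doubling: s = (3 x1^2 + a) / (2 y1)
s = (3*6^2 + 11) / (2*12) mod 53 = 16
x3 = s^2 - 2 x1 mod 53 = 16^2 - 2*6 = 32
y3 = s (x1 - x3) - y1 mod 53 = 16 * (6 - 32) - 12 = 49

2P = (32, 49)


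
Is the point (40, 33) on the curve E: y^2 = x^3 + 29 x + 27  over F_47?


Check whether y^2 = x^3 + 29 x + 27 (mod 47) for (x, y) = (40, 33).
LHS: y^2 = 33^2 mod 47 = 8
RHS: x^3 + 29 x + 27 = 40^3 + 29*40 + 27 mod 47 = 45
LHS != RHS

No, not on the curve


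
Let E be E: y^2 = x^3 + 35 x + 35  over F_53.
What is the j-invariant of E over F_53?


Delta = -16(4 a^3 + 27 b^2) mod 53 = 27
-1728 * (4 a)^3 = -1728 * (4*35)^3 mod 53 = 15
j = 15 * 27^(-1) mod 53 = 30

j = 30 (mod 53)


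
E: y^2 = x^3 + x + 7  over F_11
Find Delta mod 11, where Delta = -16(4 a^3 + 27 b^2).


4 a^3 + 27 b^2 = 4*1^3 + 27*7^2 = 4 + 1323 = 1327
Delta = -16 * (1327) = -21232
Delta mod 11 = 9

Delta = 9 (mod 11)


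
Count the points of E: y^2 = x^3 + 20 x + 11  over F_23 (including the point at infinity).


For each x in F_23, count y with y^2 = x^3 + 20 x + 11 mod 23:
  x = 1: RHS = 9, y in [3, 20]  -> 2 point(s)
  x = 2: RHS = 13, y in [6, 17]  -> 2 point(s)
  x = 3: RHS = 6, y in [11, 12]  -> 2 point(s)
  x = 5: RHS = 6, y in [11, 12]  -> 2 point(s)
  x = 6: RHS = 2, y in [5, 18]  -> 2 point(s)
  x = 8: RHS = 16, y in [4, 19]  -> 2 point(s)
  x = 9: RHS = 0, y in [0]  -> 1 point(s)
  x = 12: RHS = 1, y in [1, 22]  -> 2 point(s)
  x = 15: RHS = 6, y in [11, 12]  -> 2 point(s)
  x = 18: RHS = 16, y in [4, 19]  -> 2 point(s)
  x = 20: RHS = 16, y in [4, 19]  -> 2 point(s)
  x = 21: RHS = 9, y in [3, 20]  -> 2 point(s)
  x = 22: RHS = 13, y in [6, 17]  -> 2 point(s)
Affine points: 25. Add the point at infinity: total = 26.

#E(F_23) = 26


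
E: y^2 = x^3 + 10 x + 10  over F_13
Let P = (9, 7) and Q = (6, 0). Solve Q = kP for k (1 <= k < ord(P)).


Enumerate multiples of P until we hit Q = (6, 0):
  1P = (9, 7)
  2P = (5, 4)
  3P = (2, 8)
  4P = (6, 0)
Match found at i = 4.

k = 4


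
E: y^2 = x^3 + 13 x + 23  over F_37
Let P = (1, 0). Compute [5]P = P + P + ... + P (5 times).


k = 5 = 101_2 (binary, LSB first: 101)
Double-and-add from P = (1, 0):
  bit 0 = 1: acc = O + (1, 0) = (1, 0)
  bit 1 = 0: acc unchanged = (1, 0)
  bit 2 = 1: acc = (1, 0) + O = (1, 0)

5P = (1, 0)


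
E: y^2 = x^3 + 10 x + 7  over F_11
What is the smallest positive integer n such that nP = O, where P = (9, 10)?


Compute successive multiples of P until we hit O:
  1P = (9, 10)
  2P = (4, 1)
  3P = (3, 3)
  4P = (8, 4)
  5P = (8, 7)
  6P = (3, 8)
  7P = (4, 10)
  8P = (9, 1)
  ... (continuing to 9P)
  9P = O

ord(P) = 9


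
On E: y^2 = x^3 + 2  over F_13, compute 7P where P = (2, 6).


k = 7 = 111_2 (binary, LSB first: 111)
Double-and-add from P = (2, 6):
  bit 0 = 1: acc = O + (2, 6) = (2, 6)
  bit 1 = 1: acc = (2, 6) + (10, 12) = (4, 12)
  bit 2 = 1: acc = (4, 12) + (3, 4) = (5, 6)

7P = (5, 6)


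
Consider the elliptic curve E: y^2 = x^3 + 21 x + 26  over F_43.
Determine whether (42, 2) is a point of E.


Check whether y^2 = x^3 + 21 x + 26 (mod 43) for (x, y) = (42, 2).
LHS: y^2 = 2^2 mod 43 = 4
RHS: x^3 + 21 x + 26 = 42^3 + 21*42 + 26 mod 43 = 4
LHS = RHS

Yes, on the curve


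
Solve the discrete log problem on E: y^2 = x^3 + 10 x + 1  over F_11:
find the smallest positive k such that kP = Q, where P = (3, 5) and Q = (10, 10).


Enumerate multiples of P until we hit Q = (10, 10):
  1P = (3, 5)
  2P = (10, 1)
  3P = (10, 10)
Match found at i = 3.

k = 3


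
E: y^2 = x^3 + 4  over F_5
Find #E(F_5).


For each x in F_5, count y with y^2 = x^3 + 0 x + 4 mod 5:
  x = 0: RHS = 4, y in [2, 3]  -> 2 point(s)
  x = 1: RHS = 0, y in [0]  -> 1 point(s)
  x = 3: RHS = 1, y in [1, 4]  -> 2 point(s)
Affine points: 5. Add the point at infinity: total = 6.

#E(F_5) = 6


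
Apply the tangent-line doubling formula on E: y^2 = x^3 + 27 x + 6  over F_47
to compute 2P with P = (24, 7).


Doubling: s = (3 x1^2 + a) / (2 y1)
s = (3*24^2 + 27) / (2*7) mod 47 = 28
x3 = s^2 - 2 x1 mod 47 = 28^2 - 2*24 = 31
y3 = s (x1 - x3) - y1 mod 47 = 28 * (24 - 31) - 7 = 32

2P = (31, 32)


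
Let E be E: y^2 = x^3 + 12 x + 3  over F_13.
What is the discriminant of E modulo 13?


4 a^3 + 27 b^2 = 4*12^3 + 27*3^2 = 6912 + 243 = 7155
Delta = -16 * (7155) = -114480
Delta mod 13 = 11

Delta = 11 (mod 13)


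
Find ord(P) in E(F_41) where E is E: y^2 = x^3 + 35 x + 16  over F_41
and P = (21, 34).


Compute successive multiples of P until we hit O:
  1P = (21, 34)
  2P = (19, 18)
  3P = (24, 24)
  4P = (39, 26)
  5P = (6, 14)
  6P = (34, 17)
  7P = (11, 16)
  8P = (27, 29)
  ... (continuing to 18P)
  18P = O

ord(P) = 18


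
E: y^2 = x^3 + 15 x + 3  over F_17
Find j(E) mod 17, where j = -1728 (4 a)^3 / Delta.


Delta = -16(4 a^3 + 27 b^2) mod 17 = 7
-1728 * (4 a)^3 = -1728 * (4*15)^3 mod 17 = 5
j = 5 * 7^(-1) mod 17 = 8

j = 8 (mod 17)


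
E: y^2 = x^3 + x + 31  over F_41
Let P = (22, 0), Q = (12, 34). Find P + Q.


P != Q, so use the chord formula.
s = (y2 - y1) / (x2 - x1) = (34) / (31) mod 41 = 13
x3 = s^2 - x1 - x2 mod 41 = 13^2 - 22 - 12 = 12
y3 = s (x1 - x3) - y1 mod 41 = 13 * (22 - 12) - 0 = 7

P + Q = (12, 7)


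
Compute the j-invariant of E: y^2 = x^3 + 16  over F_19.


Delta = -16(4 a^3 + 27 b^2) mod 19 = 7
-1728 * (4 a)^3 = -1728 * (4*0)^3 mod 19 = 0
j = 0 * 7^(-1) mod 19 = 0

j = 0 (mod 19)


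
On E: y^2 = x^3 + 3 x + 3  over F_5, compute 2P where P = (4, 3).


k = 2 = 10_2 (binary, LSB first: 01)
Double-and-add from P = (4, 3):
  bit 0 = 0: acc unchanged = O
  bit 1 = 1: acc = O + (3, 3) = (3, 3)

2P = (3, 3)


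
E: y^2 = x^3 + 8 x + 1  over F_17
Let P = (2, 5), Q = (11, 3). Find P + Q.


P != Q, so use the chord formula.
s = (y2 - y1) / (x2 - x1) = (15) / (9) mod 17 = 13
x3 = s^2 - x1 - x2 mod 17 = 13^2 - 2 - 11 = 3
y3 = s (x1 - x3) - y1 mod 17 = 13 * (2 - 3) - 5 = 16

P + Q = (3, 16)


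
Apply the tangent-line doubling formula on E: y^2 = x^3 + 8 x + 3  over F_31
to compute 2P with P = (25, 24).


Doubling: s = (3 x1^2 + a) / (2 y1)
s = (3*25^2 + 8) / (2*24) mod 31 = 5
x3 = s^2 - 2 x1 mod 31 = 5^2 - 2*25 = 6
y3 = s (x1 - x3) - y1 mod 31 = 5 * (25 - 6) - 24 = 9

2P = (6, 9)


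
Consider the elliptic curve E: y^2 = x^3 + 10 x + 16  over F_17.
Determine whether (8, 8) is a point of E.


Check whether y^2 = x^3 + 10 x + 16 (mod 17) for (x, y) = (8, 8).
LHS: y^2 = 8^2 mod 17 = 13
RHS: x^3 + 10 x + 16 = 8^3 + 10*8 + 16 mod 17 = 13
LHS = RHS

Yes, on the curve


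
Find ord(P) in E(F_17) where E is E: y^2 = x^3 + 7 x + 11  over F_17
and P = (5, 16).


Compute successive multiples of P until we hit O:
  1P = (5, 16)
  2P = (5, 1)
  3P = O

ord(P) = 3


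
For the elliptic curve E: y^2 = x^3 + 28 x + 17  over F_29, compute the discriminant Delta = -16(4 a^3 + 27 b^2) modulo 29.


4 a^3 + 27 b^2 = 4*28^3 + 27*17^2 = 87808 + 7803 = 95611
Delta = -16 * (95611) = -1529776
Delta mod 29 = 3

Delta = 3 (mod 29)


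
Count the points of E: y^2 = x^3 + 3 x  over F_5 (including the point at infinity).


For each x in F_5, count y with y^2 = x^3 + 3 x + 0 mod 5:
  x = 0: RHS = 0, y in [0]  -> 1 point(s)
  x = 1: RHS = 4, y in [2, 3]  -> 2 point(s)
  x = 2: RHS = 4, y in [2, 3]  -> 2 point(s)
  x = 3: RHS = 1, y in [1, 4]  -> 2 point(s)
  x = 4: RHS = 1, y in [1, 4]  -> 2 point(s)
Affine points: 9. Add the point at infinity: total = 10.

#E(F_5) = 10


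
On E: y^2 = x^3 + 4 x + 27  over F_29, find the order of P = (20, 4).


Compute successive multiples of P until we hit O:
  1P = (20, 4)
  2P = (12, 11)
  3P = (10, 9)
  4P = (21, 11)
  5P = (8, 22)
  6P = (25, 18)
  7P = (22, 2)
  8P = (17, 22)
  ... (continuing to 25P)
  25P = O

ord(P) = 25


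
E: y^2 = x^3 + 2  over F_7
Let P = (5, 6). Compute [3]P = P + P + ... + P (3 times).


k = 3 = 11_2 (binary, LSB first: 11)
Double-and-add from P = (5, 6):
  bit 0 = 1: acc = O + (5, 6) = (5, 6)
  bit 1 = 1: acc = (5, 6) + (5, 1) = O

3P = O


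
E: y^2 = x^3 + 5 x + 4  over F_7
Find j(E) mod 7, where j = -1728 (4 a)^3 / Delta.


Delta = -16(4 a^3 + 27 b^2) mod 7 = 5
-1728 * (4 a)^3 = -1728 * (4*5)^3 mod 7 = 6
j = 6 * 5^(-1) mod 7 = 4

j = 4 (mod 7)


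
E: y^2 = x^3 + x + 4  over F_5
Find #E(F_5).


For each x in F_5, count y with y^2 = x^3 + 1 x + 4 mod 5:
  x = 0: RHS = 4, y in [2, 3]  -> 2 point(s)
  x = 1: RHS = 1, y in [1, 4]  -> 2 point(s)
  x = 2: RHS = 4, y in [2, 3]  -> 2 point(s)
  x = 3: RHS = 4, y in [2, 3]  -> 2 point(s)
Affine points: 8. Add the point at infinity: total = 9.

#E(F_5) = 9


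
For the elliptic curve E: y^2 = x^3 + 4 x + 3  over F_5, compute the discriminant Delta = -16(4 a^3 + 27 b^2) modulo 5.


4 a^3 + 27 b^2 = 4*4^3 + 27*3^2 = 256 + 243 = 499
Delta = -16 * (499) = -7984
Delta mod 5 = 1

Delta = 1 (mod 5)


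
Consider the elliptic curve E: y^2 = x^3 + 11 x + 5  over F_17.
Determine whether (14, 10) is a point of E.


Check whether y^2 = x^3 + 11 x + 5 (mod 17) for (x, y) = (14, 10).
LHS: y^2 = 10^2 mod 17 = 15
RHS: x^3 + 11 x + 5 = 14^3 + 11*14 + 5 mod 17 = 13
LHS != RHS

No, not on the curve


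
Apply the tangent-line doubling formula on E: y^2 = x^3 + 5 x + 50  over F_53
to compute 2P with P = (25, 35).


Doubling: s = (3 x1^2 + a) / (2 y1)
s = (3*25^2 + 5) / (2*35) mod 53 = 42
x3 = s^2 - 2 x1 mod 53 = 42^2 - 2*25 = 18
y3 = s (x1 - x3) - y1 mod 53 = 42 * (25 - 18) - 35 = 47

2P = (18, 47)


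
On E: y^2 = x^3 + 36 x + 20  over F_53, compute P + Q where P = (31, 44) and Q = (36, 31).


P != Q, so use the chord formula.
s = (y2 - y1) / (x2 - x1) = (40) / (5) mod 53 = 8
x3 = s^2 - x1 - x2 mod 53 = 8^2 - 31 - 36 = 50
y3 = s (x1 - x3) - y1 mod 53 = 8 * (31 - 50) - 44 = 16

P + Q = (50, 16)


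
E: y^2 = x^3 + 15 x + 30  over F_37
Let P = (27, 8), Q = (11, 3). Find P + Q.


P != Q, so use the chord formula.
s = (y2 - y1) / (x2 - x1) = (32) / (21) mod 37 = 35
x3 = s^2 - x1 - x2 mod 37 = 35^2 - 27 - 11 = 3
y3 = s (x1 - x3) - y1 mod 37 = 35 * (27 - 3) - 8 = 18

P + Q = (3, 18)


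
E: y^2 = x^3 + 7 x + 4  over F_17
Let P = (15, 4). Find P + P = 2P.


Doubling: s = (3 x1^2 + a) / (2 y1)
s = (3*15^2 + 7) / (2*4) mod 17 = 13
x3 = s^2 - 2 x1 mod 17 = 13^2 - 2*15 = 3
y3 = s (x1 - x3) - y1 mod 17 = 13 * (15 - 3) - 4 = 16

2P = (3, 16)


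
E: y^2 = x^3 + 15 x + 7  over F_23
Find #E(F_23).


For each x in F_23, count y with y^2 = x^3 + 15 x + 7 mod 23:
  x = 1: RHS = 0, y in [0]  -> 1 point(s)
  x = 4: RHS = 16, y in [4, 19]  -> 2 point(s)
  x = 5: RHS = 0, y in [0]  -> 1 point(s)
  x = 7: RHS = 18, y in [8, 15]  -> 2 point(s)
  x = 8: RHS = 18, y in [8, 15]  -> 2 point(s)
  x = 11: RHS = 8, y in [10, 13]  -> 2 point(s)
  x = 12: RHS = 6, y in [11, 12]  -> 2 point(s)
  x = 17: RHS = 0, y in [0]  -> 1 point(s)
  x = 20: RHS = 4, y in [2, 21]  -> 2 point(s)
Affine points: 15. Add the point at infinity: total = 16.

#E(F_23) = 16


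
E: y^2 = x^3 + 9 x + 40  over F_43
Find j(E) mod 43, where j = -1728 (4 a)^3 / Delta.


Delta = -16(4 a^3 + 27 b^2) mod 43 = 24
-1728 * (4 a)^3 = -1728 * (4*9)^3 mod 43 = 35
j = 35 * 24^(-1) mod 43 = 14

j = 14 (mod 43)


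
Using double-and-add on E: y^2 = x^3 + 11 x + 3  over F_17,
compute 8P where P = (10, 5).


k = 8 = 1000_2 (binary, LSB first: 0001)
Double-and-add from P = (10, 5):
  bit 0 = 0: acc unchanged = O
  bit 1 = 0: acc unchanged = O
  bit 2 = 0: acc unchanged = O
  bit 3 = 1: acc = O + (10, 12) = (10, 12)

8P = (10, 12)


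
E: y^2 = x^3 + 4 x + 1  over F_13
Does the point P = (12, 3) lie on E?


Check whether y^2 = x^3 + 4 x + 1 (mod 13) for (x, y) = (12, 3).
LHS: y^2 = 3^2 mod 13 = 9
RHS: x^3 + 4 x + 1 = 12^3 + 4*12 + 1 mod 13 = 9
LHS = RHS

Yes, on the curve


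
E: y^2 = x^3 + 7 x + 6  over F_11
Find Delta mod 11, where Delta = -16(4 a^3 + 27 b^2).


4 a^3 + 27 b^2 = 4*7^3 + 27*6^2 = 1372 + 972 = 2344
Delta = -16 * (2344) = -37504
Delta mod 11 = 6

Delta = 6 (mod 11)


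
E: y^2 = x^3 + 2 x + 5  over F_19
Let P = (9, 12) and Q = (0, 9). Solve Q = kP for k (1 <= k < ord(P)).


Enumerate multiples of P until we hit Q = (0, 9):
  1P = (9, 12)
  2P = (8, 18)
  3P = (0, 10)
  4P = (7, 18)
  5P = (12, 16)
  6P = (4, 1)
  7P = (4, 18)
  8P = (12, 3)
  9P = (7, 1)
  10P = (0, 9)
Match found at i = 10.

k = 10


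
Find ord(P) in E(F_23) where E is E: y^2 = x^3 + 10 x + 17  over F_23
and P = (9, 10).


Compute successive multiples of P until we hit O:
  1P = (9, 10)
  2P = (5, 13)
  3P = (11, 3)
  4P = (21, 9)
  5P = (20, 12)
  6P = (10, 17)
  7P = (7, 4)
  8P = (16, 15)
  ... (continuing to 28P)
  28P = O

ord(P) = 28


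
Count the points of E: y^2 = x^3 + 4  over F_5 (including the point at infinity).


For each x in F_5, count y with y^2 = x^3 + 0 x + 4 mod 5:
  x = 0: RHS = 4, y in [2, 3]  -> 2 point(s)
  x = 1: RHS = 0, y in [0]  -> 1 point(s)
  x = 3: RHS = 1, y in [1, 4]  -> 2 point(s)
Affine points: 5. Add the point at infinity: total = 6.

#E(F_5) = 6


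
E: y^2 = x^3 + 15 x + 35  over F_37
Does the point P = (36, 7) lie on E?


Check whether y^2 = x^3 + 15 x + 35 (mod 37) for (x, y) = (36, 7).
LHS: y^2 = 7^2 mod 37 = 12
RHS: x^3 + 15 x + 35 = 36^3 + 15*36 + 35 mod 37 = 19
LHS != RHS

No, not on the curve


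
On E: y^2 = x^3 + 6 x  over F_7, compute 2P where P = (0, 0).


k = 2 = 10_2 (binary, LSB first: 01)
Double-and-add from P = (0, 0):
  bit 0 = 0: acc unchanged = O
  bit 1 = 1: acc = O + O = O

2P = O


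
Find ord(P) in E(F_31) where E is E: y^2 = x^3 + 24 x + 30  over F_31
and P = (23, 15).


Compute successive multiples of P until we hit O:
  1P = (23, 15)
  2P = (17, 22)
  3P = (7, 18)
  4P = (6, 7)
  5P = (27, 5)
  6P = (26, 8)
  7P = (15, 18)
  8P = (13, 20)
  ... (continuing to 34P)
  34P = O

ord(P) = 34


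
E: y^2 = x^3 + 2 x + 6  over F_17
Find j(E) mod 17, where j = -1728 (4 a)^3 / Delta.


Delta = -16(4 a^3 + 27 b^2) mod 17 = 1
-1728 * (4 a)^3 = -1728 * (4*2)^3 mod 17 = 12
j = 12 * 1^(-1) mod 17 = 12

j = 12 (mod 17)


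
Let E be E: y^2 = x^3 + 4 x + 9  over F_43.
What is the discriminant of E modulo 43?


4 a^3 + 27 b^2 = 4*4^3 + 27*9^2 = 256 + 2187 = 2443
Delta = -16 * (2443) = -39088
Delta mod 43 = 42

Delta = 42 (mod 43)


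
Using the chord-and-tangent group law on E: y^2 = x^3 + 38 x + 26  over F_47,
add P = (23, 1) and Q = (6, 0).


P != Q, so use the chord formula.
s = (y2 - y1) / (x2 - x1) = (46) / (30) mod 47 = 36
x3 = s^2 - x1 - x2 mod 47 = 36^2 - 23 - 6 = 45
y3 = s (x1 - x3) - y1 mod 47 = 36 * (23 - 45) - 1 = 6

P + Q = (45, 6)


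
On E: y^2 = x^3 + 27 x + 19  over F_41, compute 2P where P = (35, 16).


Doubling: s = (3 x1^2 + a) / (2 y1)
s = (3*35^2 + 27) / (2*16) mod 41 = 26
x3 = s^2 - 2 x1 mod 41 = 26^2 - 2*35 = 32
y3 = s (x1 - x3) - y1 mod 41 = 26 * (35 - 32) - 16 = 21

2P = (32, 21)


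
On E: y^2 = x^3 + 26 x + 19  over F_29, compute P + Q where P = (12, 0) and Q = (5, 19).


P != Q, so use the chord formula.
s = (y2 - y1) / (x2 - x1) = (19) / (22) mod 29 = 18
x3 = s^2 - x1 - x2 mod 29 = 18^2 - 12 - 5 = 17
y3 = s (x1 - x3) - y1 mod 29 = 18 * (12 - 17) - 0 = 26

P + Q = (17, 26)


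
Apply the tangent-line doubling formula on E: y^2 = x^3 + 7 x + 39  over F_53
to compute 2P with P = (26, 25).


Doubling: s = (3 x1^2 + a) / (2 y1)
s = (3*26^2 + 7) / (2*25) mod 53 = 46
x3 = s^2 - 2 x1 mod 53 = 46^2 - 2*26 = 50
y3 = s (x1 - x3) - y1 mod 53 = 46 * (26 - 50) - 25 = 37

2P = (50, 37)


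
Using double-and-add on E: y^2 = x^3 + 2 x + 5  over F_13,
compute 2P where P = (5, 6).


k = 2 = 10_2 (binary, LSB first: 01)
Double-and-add from P = (5, 6):
  bit 0 = 0: acc unchanged = O
  bit 1 = 1: acc = O + (4, 8) = (4, 8)

2P = (4, 8)


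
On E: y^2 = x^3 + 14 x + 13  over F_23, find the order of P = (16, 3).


Compute successive multiples of P until we hit O:
  1P = (16, 3)
  2P = (14, 20)
  3P = (2, 16)
  4P = (21, 0)
  5P = (2, 7)
  6P = (14, 3)
  7P = (16, 20)
  8P = O

ord(P) = 8


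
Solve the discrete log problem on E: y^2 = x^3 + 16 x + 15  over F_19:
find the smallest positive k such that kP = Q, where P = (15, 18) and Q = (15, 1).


Enumerate multiples of P until we hit Q = (15, 1):
  1P = (15, 18)
  2P = (6, 17)
  3P = (2, 13)
  4P = (18, 13)
  5P = (12, 15)
  6P = (12, 4)
  7P = (18, 6)
  8P = (2, 6)
  9P = (6, 2)
  10P = (15, 1)
Match found at i = 10.

k = 10


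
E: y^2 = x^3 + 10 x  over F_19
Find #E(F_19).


For each x in F_19, count y with y^2 = x^3 + 10 x + 0 mod 19:
  x = 0: RHS = 0, y in [0]  -> 1 point(s)
  x = 1: RHS = 11, y in [7, 12]  -> 2 point(s)
  x = 2: RHS = 9, y in [3, 16]  -> 2 point(s)
  x = 3: RHS = 0, y in [0]  -> 1 point(s)
  x = 4: RHS = 9, y in [3, 16]  -> 2 point(s)
  x = 5: RHS = 4, y in [2, 17]  -> 2 point(s)
  x = 10: RHS = 17, y in [6, 13]  -> 2 point(s)
  x = 11: RHS = 16, y in [4, 15]  -> 2 point(s)
  x = 12: RHS = 5, y in [9, 10]  -> 2 point(s)
  x = 13: RHS = 9, y in [3, 16]  -> 2 point(s)
  x = 16: RHS = 0, y in [0]  -> 1 point(s)
Affine points: 19. Add the point at infinity: total = 20.

#E(F_19) = 20


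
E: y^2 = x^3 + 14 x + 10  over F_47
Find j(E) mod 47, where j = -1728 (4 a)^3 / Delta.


Delta = -16(4 a^3 + 27 b^2) mod 47 = 16
-1728 * (4 a)^3 = -1728 * (4*14)^3 mod 47 = 29
j = 29 * 16^(-1) mod 47 = 40

j = 40 (mod 47)


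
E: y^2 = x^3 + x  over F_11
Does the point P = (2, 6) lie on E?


Check whether y^2 = x^3 + 1 x + 0 (mod 11) for (x, y) = (2, 6).
LHS: y^2 = 6^2 mod 11 = 3
RHS: x^3 + 1 x + 0 = 2^3 + 1*2 + 0 mod 11 = 10
LHS != RHS

No, not on the curve


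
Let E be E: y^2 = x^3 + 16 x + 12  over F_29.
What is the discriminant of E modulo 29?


4 a^3 + 27 b^2 = 4*16^3 + 27*12^2 = 16384 + 3888 = 20272
Delta = -16 * (20272) = -324352
Delta mod 29 = 13

Delta = 13 (mod 29)


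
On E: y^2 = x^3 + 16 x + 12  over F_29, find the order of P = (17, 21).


Compute successive multiples of P until we hit O:
  1P = (17, 21)
  2P = (25, 0)
  3P = (17, 8)
  4P = O

ord(P) = 4


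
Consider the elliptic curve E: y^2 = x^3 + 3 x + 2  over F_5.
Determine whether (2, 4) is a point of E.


Check whether y^2 = x^3 + 3 x + 2 (mod 5) for (x, y) = (2, 4).
LHS: y^2 = 4^2 mod 5 = 1
RHS: x^3 + 3 x + 2 = 2^3 + 3*2 + 2 mod 5 = 1
LHS = RHS

Yes, on the curve


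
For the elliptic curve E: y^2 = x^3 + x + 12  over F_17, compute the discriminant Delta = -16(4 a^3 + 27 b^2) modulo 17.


4 a^3 + 27 b^2 = 4*1^3 + 27*12^2 = 4 + 3888 = 3892
Delta = -16 * (3892) = -62272
Delta mod 17 = 16

Delta = 16 (mod 17)


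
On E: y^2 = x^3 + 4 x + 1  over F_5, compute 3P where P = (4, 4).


k = 3 = 11_2 (binary, LSB first: 11)
Double-and-add from P = (4, 4):
  bit 0 = 1: acc = O + (4, 4) = (4, 4)
  bit 1 = 1: acc = (4, 4) + (3, 0) = (4, 1)

3P = (4, 1)


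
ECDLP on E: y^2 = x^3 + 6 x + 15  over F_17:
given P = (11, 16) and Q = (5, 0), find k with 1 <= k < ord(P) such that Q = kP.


Enumerate multiples of P until we hit Q = (5, 0):
  1P = (11, 16)
  2P = (14, 2)
  3P = (10, 2)
  4P = (5, 0)
Match found at i = 4.

k = 4


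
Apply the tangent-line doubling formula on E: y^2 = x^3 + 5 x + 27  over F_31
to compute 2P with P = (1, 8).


Doubling: s = (3 x1^2 + a) / (2 y1)
s = (3*1^2 + 5) / (2*8) mod 31 = 16
x3 = s^2 - 2 x1 mod 31 = 16^2 - 2*1 = 6
y3 = s (x1 - x3) - y1 mod 31 = 16 * (1 - 6) - 8 = 5

2P = (6, 5)


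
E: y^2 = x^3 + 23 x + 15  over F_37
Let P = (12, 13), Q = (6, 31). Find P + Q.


P != Q, so use the chord formula.
s = (y2 - y1) / (x2 - x1) = (18) / (31) mod 37 = 34
x3 = s^2 - x1 - x2 mod 37 = 34^2 - 12 - 6 = 28
y3 = s (x1 - x3) - y1 mod 37 = 34 * (12 - 28) - 13 = 35

P + Q = (28, 35)


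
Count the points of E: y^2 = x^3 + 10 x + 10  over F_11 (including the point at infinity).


For each x in F_11, count y with y^2 = x^3 + 10 x + 10 mod 11:
  x = 2: RHS = 5, y in [4, 7]  -> 2 point(s)
  x = 3: RHS = 1, y in [1, 10]  -> 2 point(s)
  x = 4: RHS = 4, y in [2, 9]  -> 2 point(s)
  x = 5: RHS = 9, y in [3, 8]  -> 2 point(s)
  x = 6: RHS = 0, y in [0]  -> 1 point(s)
  x = 7: RHS = 5, y in [4, 7]  -> 2 point(s)
  x = 9: RHS = 4, y in [2, 9]  -> 2 point(s)
Affine points: 13. Add the point at infinity: total = 14.

#E(F_11) = 14


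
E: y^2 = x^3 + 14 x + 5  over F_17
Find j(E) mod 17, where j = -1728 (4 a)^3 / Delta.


Delta = -16(4 a^3 + 27 b^2) mod 17 = 6
-1728 * (4 a)^3 = -1728 * (4*14)^3 mod 17 = 2
j = 2 * 6^(-1) mod 17 = 6

j = 6 (mod 17)


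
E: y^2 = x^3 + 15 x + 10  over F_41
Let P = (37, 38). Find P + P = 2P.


Doubling: s = (3 x1^2 + a) / (2 y1)
s = (3*37^2 + 15) / (2*38) mod 41 = 10
x3 = s^2 - 2 x1 mod 41 = 10^2 - 2*37 = 26
y3 = s (x1 - x3) - y1 mod 41 = 10 * (37 - 26) - 38 = 31

2P = (26, 31)


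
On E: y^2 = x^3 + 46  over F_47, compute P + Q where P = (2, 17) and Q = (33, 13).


P != Q, so use the chord formula.
s = (y2 - y1) / (x2 - x1) = (43) / (31) mod 47 = 12
x3 = s^2 - x1 - x2 mod 47 = 12^2 - 2 - 33 = 15
y3 = s (x1 - x3) - y1 mod 47 = 12 * (2 - 15) - 17 = 15

P + Q = (15, 15)


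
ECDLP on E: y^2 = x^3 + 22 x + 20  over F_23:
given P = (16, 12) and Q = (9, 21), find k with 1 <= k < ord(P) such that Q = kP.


Enumerate multiples of P until we hit Q = (9, 21):
  1P = (16, 12)
  2P = (9, 21)
Match found at i = 2.

k = 2


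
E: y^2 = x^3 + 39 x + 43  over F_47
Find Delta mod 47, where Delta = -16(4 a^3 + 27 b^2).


4 a^3 + 27 b^2 = 4*39^3 + 27*43^2 = 237276 + 49923 = 287199
Delta = -16 * (287199) = -4595184
Delta mod 47 = 6

Delta = 6 (mod 47)


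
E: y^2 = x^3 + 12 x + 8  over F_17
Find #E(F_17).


For each x in F_17, count y with y^2 = x^3 + 12 x + 8 mod 17:
  x = 0: RHS = 8, y in [5, 12]  -> 2 point(s)
  x = 1: RHS = 4, y in [2, 15]  -> 2 point(s)
  x = 4: RHS = 1, y in [1, 16]  -> 2 point(s)
  x = 8: RHS = 4, y in [2, 15]  -> 2 point(s)
  x = 11: RHS = 9, y in [3, 14]  -> 2 point(s)
  x = 13: RHS = 15, y in [7, 10]  -> 2 point(s)
  x = 14: RHS = 13, y in [8, 9]  -> 2 point(s)
Affine points: 14. Add the point at infinity: total = 15.

#E(F_17) = 15


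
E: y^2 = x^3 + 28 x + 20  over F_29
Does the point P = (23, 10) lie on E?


Check whether y^2 = x^3 + 28 x + 20 (mod 29) for (x, y) = (23, 10).
LHS: y^2 = 10^2 mod 29 = 13
RHS: x^3 + 28 x + 20 = 23^3 + 28*23 + 20 mod 29 = 13
LHS = RHS

Yes, on the curve


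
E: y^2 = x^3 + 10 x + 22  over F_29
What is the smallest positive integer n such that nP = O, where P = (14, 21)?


Compute successive multiples of P until we hit O:
  1P = (14, 21)
  2P = (0, 14)
  3P = (8, 11)
  4P = (13, 0)
  5P = (8, 18)
  6P = (0, 15)
  7P = (14, 8)
  8P = O

ord(P) = 8


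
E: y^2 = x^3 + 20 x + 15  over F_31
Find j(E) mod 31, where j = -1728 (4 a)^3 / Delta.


Delta = -16(4 a^3 + 27 b^2) mod 31 = 12
-1728 * (4 a)^3 = -1728 * (4*20)^3 mod 31 = 1
j = 1 * 12^(-1) mod 31 = 13

j = 13 (mod 31)


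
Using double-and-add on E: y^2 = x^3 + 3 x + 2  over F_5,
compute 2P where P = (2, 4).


k = 2 = 10_2 (binary, LSB first: 01)
Double-and-add from P = (2, 4):
  bit 0 = 0: acc unchanged = O
  bit 1 = 1: acc = O + (1, 1) = (1, 1)

2P = (1, 1)


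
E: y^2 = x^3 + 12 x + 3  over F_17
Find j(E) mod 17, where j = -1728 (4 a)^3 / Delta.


Delta = -16(4 a^3 + 27 b^2) mod 17 = 15
-1728 * (4 a)^3 = -1728 * (4*12)^3 mod 17 = 8
j = 8 * 15^(-1) mod 17 = 13

j = 13 (mod 17)


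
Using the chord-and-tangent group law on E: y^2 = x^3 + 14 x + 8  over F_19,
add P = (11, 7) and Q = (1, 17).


P != Q, so use the chord formula.
s = (y2 - y1) / (x2 - x1) = (10) / (9) mod 19 = 18
x3 = s^2 - x1 - x2 mod 19 = 18^2 - 11 - 1 = 8
y3 = s (x1 - x3) - y1 mod 19 = 18 * (11 - 8) - 7 = 9

P + Q = (8, 9)


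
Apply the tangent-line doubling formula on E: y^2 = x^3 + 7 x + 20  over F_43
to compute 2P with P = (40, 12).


Doubling: s = (3 x1^2 + a) / (2 y1)
s = (3*40^2 + 7) / (2*12) mod 43 = 5
x3 = s^2 - 2 x1 mod 43 = 5^2 - 2*40 = 31
y3 = s (x1 - x3) - y1 mod 43 = 5 * (40 - 31) - 12 = 33

2P = (31, 33)


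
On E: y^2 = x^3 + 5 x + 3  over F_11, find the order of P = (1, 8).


Compute successive multiples of P until we hit O:
  1P = (1, 8)
  2P = (1, 3)
  3P = O

ord(P) = 3


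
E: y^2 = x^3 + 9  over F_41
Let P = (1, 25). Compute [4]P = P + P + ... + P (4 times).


k = 4 = 100_2 (binary, LSB first: 001)
Double-and-add from P = (1, 25):
  bit 0 = 0: acc unchanged = O
  bit 1 = 0: acc unchanged = O
  bit 2 = 1: acc = O + (17, 17) = (17, 17)

4P = (17, 17)


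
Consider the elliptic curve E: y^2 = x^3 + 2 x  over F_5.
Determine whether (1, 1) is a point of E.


Check whether y^2 = x^3 + 2 x + 0 (mod 5) for (x, y) = (1, 1).
LHS: y^2 = 1^2 mod 5 = 1
RHS: x^3 + 2 x + 0 = 1^3 + 2*1 + 0 mod 5 = 3
LHS != RHS

No, not on the curve


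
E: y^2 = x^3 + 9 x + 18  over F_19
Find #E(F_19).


For each x in F_19, count y with y^2 = x^3 + 9 x + 18 mod 19:
  x = 1: RHS = 9, y in [3, 16]  -> 2 point(s)
  x = 2: RHS = 6, y in [5, 14]  -> 2 point(s)
  x = 4: RHS = 4, y in [2, 17]  -> 2 point(s)
  x = 5: RHS = 17, y in [6, 13]  -> 2 point(s)
  x = 7: RHS = 6, y in [5, 14]  -> 2 point(s)
  x = 9: RHS = 11, y in [7, 12]  -> 2 point(s)
  x = 10: RHS = 6, y in [5, 14]  -> 2 point(s)
  x = 11: RHS = 4, y in [2, 17]  -> 2 point(s)
  x = 12: RHS = 11, y in [7, 12]  -> 2 point(s)
  x = 14: RHS = 0, y in [0]  -> 1 point(s)
  x = 17: RHS = 11, y in [7, 12]  -> 2 point(s)
Affine points: 21. Add the point at infinity: total = 22.

#E(F_19) = 22
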